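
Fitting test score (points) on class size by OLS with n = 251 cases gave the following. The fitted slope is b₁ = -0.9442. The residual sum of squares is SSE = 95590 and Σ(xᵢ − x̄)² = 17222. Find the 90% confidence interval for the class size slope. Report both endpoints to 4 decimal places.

MSE = SSE/(n − 2) = 95590/249 = 383.896.
SE(b₁) = √(MSE/Sₓₓ) = √(383.896/17222) = 0.149302.
df = n − 2 = 249.
t* = t_{0.05, 249} = 1.650996.
Margin = t* × SE = 1.650996 × 0.149302 = 0.246497.
CI: -0.9442 ± 0.246497 → (-1.1907, -0.6977).
With 90% confidence, each one-unit increase in class size is associated with a change of between -1.1907 and -0.6977 points in test score.

(-1.1907, -0.6977)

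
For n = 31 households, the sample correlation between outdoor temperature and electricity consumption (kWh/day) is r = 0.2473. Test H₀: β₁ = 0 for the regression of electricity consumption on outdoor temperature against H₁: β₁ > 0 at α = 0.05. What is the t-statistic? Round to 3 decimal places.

t = 1.374

t = r·√(n − 2)/√(1 − r²) = 0.2473·√29/√0.938843 = 1.374.
df = n − 2 = 29.
One-sided p ≈ 0.0899, which is ≥ 0.05, so fail to reject H₀.
The data do not give significant evidence of a linear association between outdoor temperature and electricity consumption.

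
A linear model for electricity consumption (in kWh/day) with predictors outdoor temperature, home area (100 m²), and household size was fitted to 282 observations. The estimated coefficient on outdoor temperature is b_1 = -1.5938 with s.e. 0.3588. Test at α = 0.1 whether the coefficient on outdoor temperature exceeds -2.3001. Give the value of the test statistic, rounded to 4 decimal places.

H₀: β₁ = -2.3001 vs H₁: β₁ > -2.3001.
t = (b_1 − β₁⁰)/SE = (-1.5938 − (-2.3001)) / 0.3588 = 1.9685.
df = n − k − 1 = 282 − 3 − 1 = 278.
One-sided p ≈ 0.0250, which is < 0.1, so reject H₀.
There is evidence that the true slope on outdoor temperature exceeds -2.3001 kWh/day per unit, holding the other predictors fixed.

t = 1.9685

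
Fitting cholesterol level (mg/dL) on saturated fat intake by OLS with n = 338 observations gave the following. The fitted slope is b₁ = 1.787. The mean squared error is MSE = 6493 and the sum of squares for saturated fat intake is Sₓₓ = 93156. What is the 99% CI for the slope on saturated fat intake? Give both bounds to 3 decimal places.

SE(b₁) = √(MSE/Sₓₓ) = √(6493/93156) = 0.264008.
df = n − 2 = 336.
t* = t_{0.005, 336} = 2.59054.
Margin = t* × SE = 2.59054 × 0.264008 = 0.68392.
CI: 1.787 ± 0.68392 → (1.103, 2.471).
With 99% confidence, each one-unit increase in saturated fat intake is associated with a change of between 1.103 and 2.471 mg/dL in cholesterol level.

(1.103, 2.471)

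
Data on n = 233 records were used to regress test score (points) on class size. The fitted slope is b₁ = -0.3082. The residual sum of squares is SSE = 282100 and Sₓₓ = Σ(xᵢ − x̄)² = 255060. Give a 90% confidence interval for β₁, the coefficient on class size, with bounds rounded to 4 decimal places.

MSE = SSE/(n − 2) = 282100/231 = 1221.21.
SE(b₁) = √(MSE/Sₓₓ) = √(1221.21/255060) = 0.0691949.
df = n − 2 = 231.
t* = t_{0.05, 231} = 1.651477.
Margin = t* × SE = 1.651477 × 0.0691949 = 0.114274.
CI: -0.3082 ± 0.114274 → (-0.4225, -0.1939).
With 90% confidence, each one-unit increase in class size is associated with a change of between -0.4225 and -0.1939 points in test score.

(-0.4225, -0.1939)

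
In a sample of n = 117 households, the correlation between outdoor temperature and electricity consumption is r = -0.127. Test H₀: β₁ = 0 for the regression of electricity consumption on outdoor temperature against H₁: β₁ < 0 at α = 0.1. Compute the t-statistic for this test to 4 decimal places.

t = r·√(n − 2)/√(1 − r²) = -0.127·√115/√0.983871 = -1.3730.
df = n − 2 = 115.
One-sided p ≈ 0.0862, which is < 0.1, so reject H₀.
There is evidence of a linear association between outdoor temperature and electricity consumption.

t = -1.3730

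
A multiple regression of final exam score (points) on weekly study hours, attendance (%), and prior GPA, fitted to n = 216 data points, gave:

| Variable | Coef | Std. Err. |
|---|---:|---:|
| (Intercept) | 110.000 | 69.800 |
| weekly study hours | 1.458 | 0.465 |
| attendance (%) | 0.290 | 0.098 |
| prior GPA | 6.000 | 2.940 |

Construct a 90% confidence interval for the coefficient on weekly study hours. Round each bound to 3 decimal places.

(0.690, 2.226)

Read off: b = 1.458, SE = 0.465 for weekly study hours.
df = n − k − 1 = 216 − 3 − 1 = 212.
t* = t_{0.05, 212} = 1.652073.
Margin = t* × SE = 1.652073 × 0.465 = 0.76821.
CI: 1.458 ± 0.76821 → (0.690, 2.226).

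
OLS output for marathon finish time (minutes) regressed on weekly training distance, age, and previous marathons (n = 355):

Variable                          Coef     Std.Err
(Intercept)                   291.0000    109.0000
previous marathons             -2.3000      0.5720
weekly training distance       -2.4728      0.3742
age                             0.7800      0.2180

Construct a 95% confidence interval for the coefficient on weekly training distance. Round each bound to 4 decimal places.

(-3.2088, -1.7368)

Read off: b = -2.4728, SE = 0.3742 for weekly training distance.
df = n − k − 1 = 355 − 3 − 1 = 351.
t* = t_{0.025, 351} = 1.966746.
Margin = t* × SE = 1.966746 × 0.3742 = 0.735956.
CI: -2.4728 ± 0.735956 → (-3.2088, -1.7368).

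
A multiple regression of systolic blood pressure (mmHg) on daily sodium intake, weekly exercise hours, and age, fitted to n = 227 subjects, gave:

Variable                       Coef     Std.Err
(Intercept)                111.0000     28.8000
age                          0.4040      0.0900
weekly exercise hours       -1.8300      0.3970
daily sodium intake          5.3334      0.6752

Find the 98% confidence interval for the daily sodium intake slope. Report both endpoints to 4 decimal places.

Read off: b = 5.3334, SE = 0.6752 for daily sodium intake.
df = n − k − 1 = 227 − 3 − 1 = 223.
t* = t_{0.01, 223} = 2.343186.
Margin = t* × SE = 2.343186 × 0.6752 = 1.582119.
CI: 5.3334 ± 1.582119 → (3.7513, 6.9155).

(3.7513, 6.9155)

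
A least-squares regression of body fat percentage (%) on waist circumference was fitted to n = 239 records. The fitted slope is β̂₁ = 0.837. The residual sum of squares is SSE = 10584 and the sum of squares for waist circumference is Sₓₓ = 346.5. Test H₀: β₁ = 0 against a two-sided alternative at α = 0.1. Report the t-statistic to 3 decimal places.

t = 2.331

MSE = SSE/(n − 2) = 10584/237 = 44.6582.
SE(β̂₁) = √(MSE/Sₓₓ) = √(44.6582/346.5) = 0.359004.
t = 0.837 / 0.359004 = 2.331.
df = n − 2 = 237.
Two-sided p ≈ 0.0206, which is < 0.1, so reject H₀.
There is evidence that waist circumference is associated with body fat percentage.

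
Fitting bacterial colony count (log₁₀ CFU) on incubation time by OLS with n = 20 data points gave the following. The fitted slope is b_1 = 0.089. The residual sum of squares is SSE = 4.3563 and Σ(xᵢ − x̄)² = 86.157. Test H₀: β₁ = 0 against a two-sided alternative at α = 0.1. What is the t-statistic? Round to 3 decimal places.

MSE = SSE/(n − 2) = 4.3563/18 = 0.242017.
SE(b_1) = √(MSE/Sₓₓ) = √(0.242017/86.157) = 0.0530002.
t = 0.089 / 0.0530002 = 1.679.
df = n − 2 = 18.
Two-sided p ≈ 0.1104, which is ≥ 0.1, so fail to reject H₀.
The data do not give significant evidence of an association between incubation time and bacterial colony count.

t = 1.679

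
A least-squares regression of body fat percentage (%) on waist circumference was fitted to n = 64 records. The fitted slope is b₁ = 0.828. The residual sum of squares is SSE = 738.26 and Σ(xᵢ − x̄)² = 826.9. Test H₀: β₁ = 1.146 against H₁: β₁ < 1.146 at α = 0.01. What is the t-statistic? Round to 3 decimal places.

t = -2.650

MSE = SSE/(n − 2) = 738.26/62 = 11.9074.
SE(b₁) = √(MSE/Sₓₓ) = √(11.9074/826.9) = 0.12.
t = (0.828 − 1.146) / 0.12 = -2.650.
df = n − 2 = 62.
One-sided p ≈ 0.0051, which is < 0.01, so reject H₀.
There is evidence that the true slope on waist circumference is below 1.146 % per unit.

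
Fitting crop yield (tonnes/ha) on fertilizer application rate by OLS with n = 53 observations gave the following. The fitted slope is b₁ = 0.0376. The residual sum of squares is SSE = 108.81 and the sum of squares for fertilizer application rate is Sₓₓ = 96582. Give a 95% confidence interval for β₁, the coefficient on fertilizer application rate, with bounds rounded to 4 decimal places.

(0.0282, 0.0470)

MSE = SSE/(n − 2) = 108.81/51 = 2.13353.
SE(b₁) = √(MSE/Sₓₓ) = √(2.13353/96582) = 0.00470004.
df = n − 2 = 51.
t* = t_{0.025, 51} = 2.007584.
Margin = t* × SE = 2.007584 × 0.00470004 = 0.009436.
CI: 0.0376 ± 0.009436 → (0.0282, 0.0470).
With 95% confidence, each one-unit increase in fertilizer application rate is associated with a change of between 0.0282 and 0.0470 tonnes/ha in crop yield.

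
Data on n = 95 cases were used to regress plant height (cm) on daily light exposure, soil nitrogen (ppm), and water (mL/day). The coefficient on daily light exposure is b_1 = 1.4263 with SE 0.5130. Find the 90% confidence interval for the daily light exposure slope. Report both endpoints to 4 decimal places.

(0.5738, 2.2788)

df = n − k − 1 = 95 − 3 − 1 = 91.
t* = t_{0.05, 91} = 1.661771.
Margin = t* × SE = 1.661771 × 0.5130 = 0.852489.
CI: 1.4263 ± 0.852489 → (0.5738, 2.2788).
With 90% confidence, each one-unit increase in daily light exposure is associated with a change of between 0.5738 and 2.2788 cm in plant height, holding the other predictors fixed.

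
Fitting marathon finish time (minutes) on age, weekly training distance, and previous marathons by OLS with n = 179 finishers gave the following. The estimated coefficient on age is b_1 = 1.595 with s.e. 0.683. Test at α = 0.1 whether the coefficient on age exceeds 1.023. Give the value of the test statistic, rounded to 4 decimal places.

H₀: β₁ = 1.023 vs H₁: β₁ > 1.023.
t = (b_1 − β₁⁰)/SE = (1.595 − 1.023) / 0.683 = 0.8375.
df = n − k − 1 = 179 − 3 − 1 = 175.
One-sided p ≈ 0.2017, which is ≥ 0.1, so fail to reject H₀.
The data do not give significant evidence that the true slope on age exceeds 1.023 minutes per unit, holding the other predictors fixed.

t = 0.8375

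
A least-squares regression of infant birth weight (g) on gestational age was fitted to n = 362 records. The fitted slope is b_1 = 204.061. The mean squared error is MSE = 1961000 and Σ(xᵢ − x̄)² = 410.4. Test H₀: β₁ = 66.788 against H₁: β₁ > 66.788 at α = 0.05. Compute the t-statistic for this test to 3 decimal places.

SE(b_1) = √(MSE/Sₓₓ) = √(1.961e+06/410.4) = 69.125.
t = (204.061 − 66.788) / 69.125 = 1.986.
df = n − 2 = 360.
One-sided p ≈ 0.0239, which is < 0.05, so reject H₀.
There is evidence that the true slope on gestational age exceeds 66.788 g per unit.

t = 1.986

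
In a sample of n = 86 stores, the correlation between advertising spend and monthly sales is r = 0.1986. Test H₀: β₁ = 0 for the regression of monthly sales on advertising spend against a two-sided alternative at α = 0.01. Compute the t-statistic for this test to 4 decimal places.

t = 1.8572

t = r·√(n − 2)/√(1 − r²) = 0.1986·√84/√0.960558 = 1.8572.
df = n − 2 = 84.
Two-sided p ≈ 0.0668, which is ≥ 0.01, so fail to reject H₀.
The data do not give significant evidence of a linear association between advertising spend and monthly sales.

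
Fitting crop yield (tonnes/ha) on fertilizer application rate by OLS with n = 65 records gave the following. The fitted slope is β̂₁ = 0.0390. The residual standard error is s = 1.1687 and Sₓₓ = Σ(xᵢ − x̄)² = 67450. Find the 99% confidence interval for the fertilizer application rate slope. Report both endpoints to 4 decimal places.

(0.0270, 0.0510)

SE(β̂₁) = s/√Sₓₓ = 1.1687/√67450 = 0.0045.
df = n − 2 = 63.
t* = t_{0.005, 63} = 2.656145.
Margin = t* × SE = 2.656145 × 0.0045 = 0.011953.
CI: 0.0390 ± 0.011953 → (0.0270, 0.0510).
With 99% confidence, each one-unit increase in fertilizer application rate is associated with a change of between 0.0270 and 0.0510 tonnes/ha in crop yield.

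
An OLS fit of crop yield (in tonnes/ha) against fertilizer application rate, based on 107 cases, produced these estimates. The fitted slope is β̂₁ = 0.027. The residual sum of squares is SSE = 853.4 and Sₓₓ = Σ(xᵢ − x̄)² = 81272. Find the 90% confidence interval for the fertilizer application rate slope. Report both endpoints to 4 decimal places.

MSE = SSE/(n − 2) = 853.4/105 = 8.12762.
SE(β̂₁) = √(MSE/Sₓₓ) = √(8.12762/81272) = 0.0100003.
df = n − 2 = 105.
t* = t_{0.05, 105} = 1.659495.
Margin = t* × SE = 1.659495 × 0.0100003 = 0.016595.
CI: 0.027 ± 0.016595 → (0.0104, 0.0436).
With 90% confidence, each one-unit increase in fertilizer application rate is associated with a change of between 0.0104 and 0.0436 tonnes/ha in crop yield.

(0.0104, 0.0436)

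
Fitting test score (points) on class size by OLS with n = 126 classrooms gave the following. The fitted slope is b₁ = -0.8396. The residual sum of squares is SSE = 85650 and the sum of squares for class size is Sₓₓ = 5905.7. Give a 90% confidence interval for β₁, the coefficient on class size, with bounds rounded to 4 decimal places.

MSE = SSE/(n − 2) = 85650/124 = 690.726.
SE(b₁) = √(MSE/Sₓₓ) = √(690.726/5905.7) = 0.341993.
df = n − 2 = 124.
t* = t_{0.05, 124} = 1.657235.
Margin = t* × SE = 1.657235 × 0.341993 = 0.566763.
CI: -0.8396 ± 0.566763 → (-1.4064, -0.2728).
With 90% confidence, each one-unit increase in class size is associated with a change of between -1.4064 and -0.2728 points in test score.

(-1.4064, -0.2728)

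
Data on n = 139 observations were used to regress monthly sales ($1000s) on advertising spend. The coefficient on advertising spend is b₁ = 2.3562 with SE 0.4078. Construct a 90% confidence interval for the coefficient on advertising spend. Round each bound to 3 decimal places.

(1.681, 3.032)

df = n − 2 = 139 − 2 = 137.
t* = t_{0.05, 137} = 1.656052.
Margin = t* × SE = 1.656052 × 0.4078 = 0.67534.
CI: 2.3562 ± 0.67534 → (1.681, 3.032).
With 90% confidence, each one-unit increase in advertising spend is associated with a change of between 1.681 and 3.032 $1000s in monthly sales.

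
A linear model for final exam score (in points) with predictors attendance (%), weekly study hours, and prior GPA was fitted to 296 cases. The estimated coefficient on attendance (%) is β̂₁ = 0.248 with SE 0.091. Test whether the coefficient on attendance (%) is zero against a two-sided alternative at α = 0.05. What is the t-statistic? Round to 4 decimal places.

t = 2.7253

H₀: β₁ = 0 vs H₁: β₁ ≠ 0.
t = (β̂₁ − β₁⁰)/SE = 0.248 / 0.091 = 2.7253.
df = n − k − 1 = 296 − 3 − 1 = 292.
Two-sided p ≈ 0.0068, which is < 0.05, so reject H₀.
There is evidence that attendance (%) is associated with final exam score, holding the other predictors fixed.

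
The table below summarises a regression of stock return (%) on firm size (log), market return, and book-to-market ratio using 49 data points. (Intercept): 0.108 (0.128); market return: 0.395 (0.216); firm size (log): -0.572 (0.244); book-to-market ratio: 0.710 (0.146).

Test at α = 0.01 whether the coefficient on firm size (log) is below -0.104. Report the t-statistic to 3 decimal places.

Read off: b = -0.572, SE = 0.244 for firm size (log).
H₀: β₁ = -0.104 vs H₁: β₁ < -0.104.
t = (-0.572 − (-0.104)) / 0.244 = -1.918.
df = n − k − 1 = 49 − 3 − 1 = 45.
One-sided p ≈ 0.0307, which is ≥ 0.01, so fail to reject H₀.
The data do not give significant evidence that the true slope on firm size (log) is below -0.104 % per unit, holding the other predictors fixed.

t = -1.918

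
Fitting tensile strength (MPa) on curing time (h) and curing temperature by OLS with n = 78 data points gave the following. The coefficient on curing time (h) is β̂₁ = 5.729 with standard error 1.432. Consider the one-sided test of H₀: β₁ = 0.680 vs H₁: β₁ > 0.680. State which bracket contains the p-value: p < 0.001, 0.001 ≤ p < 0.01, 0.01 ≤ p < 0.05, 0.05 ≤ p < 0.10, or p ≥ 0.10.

p < 0.001

t = (5.729 − 0.680) / 1.432 = 3.526.
df = n − k − 1 = 78 − 2 − 1 = 75.
One-sided p = P(T_{75} > t) ≈ 0.0004.
So p < 0.001.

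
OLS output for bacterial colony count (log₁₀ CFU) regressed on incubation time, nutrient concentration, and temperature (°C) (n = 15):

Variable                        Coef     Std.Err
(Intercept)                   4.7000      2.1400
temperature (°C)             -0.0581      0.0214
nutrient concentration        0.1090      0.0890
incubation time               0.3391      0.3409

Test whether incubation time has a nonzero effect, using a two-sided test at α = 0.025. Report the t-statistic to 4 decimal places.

t = 0.9947

Read off: b = 0.3391, SE = 0.3409 for incubation time.
H₀: β₁ = 0 vs H₁: β₁ ≠ 0.
t = 0.3391 / 0.3409 = 0.9947.
df = n − k − 1 = 15 − 3 − 1 = 11.
Two-sided p ≈ 0.3413, which is ≥ 0.025, so fail to reject H₀.
The data do not give significant evidence of an association between incubation time and bacterial colony count, after adjusting for the other predictors.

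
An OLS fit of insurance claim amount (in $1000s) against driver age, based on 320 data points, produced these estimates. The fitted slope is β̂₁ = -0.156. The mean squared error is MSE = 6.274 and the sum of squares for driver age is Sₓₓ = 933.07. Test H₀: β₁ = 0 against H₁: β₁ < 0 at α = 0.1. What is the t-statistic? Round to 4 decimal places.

SE(β̂₁) = √(MSE/Sₓₓ) = √(6.274/933.07) = 0.0820002.
t = -0.156 / 0.0820002 = -1.9024.
df = n − 2 = 318.
One-sided p ≈ 0.0290, which is < 0.1, so reject H₀.
There is evidence that the true slope on driver age is negative.

t = -1.9024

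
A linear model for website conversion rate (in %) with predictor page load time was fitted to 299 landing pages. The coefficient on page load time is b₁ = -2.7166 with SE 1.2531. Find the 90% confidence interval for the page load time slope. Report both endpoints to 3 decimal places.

(-4.784, -0.649)

df = n − 2 = 299 − 2 = 297.
t* = t_{0.05, 297} = 1.65.
Margin = t* × SE = 1.65 × 1.2531 = 2.06762.
CI: -2.7166 ± 2.06762 → (-4.784, -0.649).
With 90% confidence, each one-unit increase in page load time is associated with a change of between -4.784 and -0.649 % in website conversion rate.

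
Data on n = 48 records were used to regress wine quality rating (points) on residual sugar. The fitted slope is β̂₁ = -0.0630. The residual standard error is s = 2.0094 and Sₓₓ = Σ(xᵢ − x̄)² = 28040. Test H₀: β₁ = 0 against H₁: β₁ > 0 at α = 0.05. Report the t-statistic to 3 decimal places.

t = -5.250

SE(β̂₁) = s/√Sₓₓ = 2.0094/√28040 = 0.0119999.
t = -0.0630 / 0.0119999 = -5.250.
df = n − 2 = 46.
One-sided p ≈ 1.0000, which is ≥ 0.05, so fail to reject H₀.
The data do not give significant evidence that the true slope on residual sugar is positive.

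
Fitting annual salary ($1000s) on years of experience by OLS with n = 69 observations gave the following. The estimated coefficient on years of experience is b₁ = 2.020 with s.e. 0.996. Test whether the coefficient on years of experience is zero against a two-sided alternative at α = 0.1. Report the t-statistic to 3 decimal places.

t = 2.028

H₀: β₁ = 0 vs H₁: β₁ ≠ 0.
t = (b₁ − β₁⁰)/SE = 2.020 / 0.996 = 2.028.
df = n − 2 = 69 − 2 = 67.
Two-sided p ≈ 0.0465, which is < 0.1, so reject H₀.
There is evidence that years of experience is associated with annual salary.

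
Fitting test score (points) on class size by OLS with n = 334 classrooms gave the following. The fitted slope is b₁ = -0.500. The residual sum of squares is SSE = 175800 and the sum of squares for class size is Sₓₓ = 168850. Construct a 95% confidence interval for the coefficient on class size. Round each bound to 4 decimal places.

(-0.6102, -0.3898)

MSE = SSE/(n − 2) = 175800/332 = 529.518.
SE(b₁) = √(MSE/Sₓₓ) = √(529.518/168850) = 0.0560002.
df = n − 2 = 332.
t* = t_{0.025, 332} = 1.967135.
Margin = t* × SE = 1.967135 × 0.0560002 = 0.110160.
CI: -0.500 ± 0.110160 → (-0.6102, -0.3898).
With 95% confidence, each one-unit increase in class size is associated with a change of between -0.6102 and -0.3898 points in test score.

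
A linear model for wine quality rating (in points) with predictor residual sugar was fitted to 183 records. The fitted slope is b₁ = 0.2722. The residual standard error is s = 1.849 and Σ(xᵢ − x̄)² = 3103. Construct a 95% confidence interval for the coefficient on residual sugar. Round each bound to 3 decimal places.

(0.207, 0.338)

SE(b₁) = s/√Sₓₓ = 1.849/√3103 = 0.033193.
df = n − 2 = 181.
t* = t_{0.025, 181} = 1.973157.
Margin = t* × SE = 1.973157 × 0.033193 = 0.06549.
CI: 0.2722 ± 0.06549 → (0.207, 0.338).
With 95% confidence, each one-unit increase in residual sugar is associated with a change of between 0.207 and 0.338 points in wine quality rating.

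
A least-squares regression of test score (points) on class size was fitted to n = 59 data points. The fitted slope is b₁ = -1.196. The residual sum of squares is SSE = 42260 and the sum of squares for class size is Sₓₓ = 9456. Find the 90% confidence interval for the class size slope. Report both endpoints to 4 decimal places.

(-1.6642, -0.7278)

MSE = SSE/(n − 2) = 42260/57 = 741.404.
SE(b₁) = √(MSE/Sₓₓ) = √(741.404/9456) = 0.28001.
df = n − 2 = 57.
t* = t_{0.05, 57} = 1.672029.
Margin = t* × SE = 1.672029 × 0.28001 = 0.468185.
CI: -1.196 ± 0.468185 → (-1.6642, -0.7278).
With 90% confidence, each one-unit increase in class size is associated with a change of between -1.6642 and -0.7278 points in test score.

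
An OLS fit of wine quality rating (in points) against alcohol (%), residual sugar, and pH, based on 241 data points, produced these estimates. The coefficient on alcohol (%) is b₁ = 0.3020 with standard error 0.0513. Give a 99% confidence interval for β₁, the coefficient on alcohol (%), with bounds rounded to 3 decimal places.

(0.169, 0.435)

df = n − k − 1 = 241 − 3 − 1 = 237.
t* = t_{0.005, 237} = 2.596732.
Margin = t* × SE = 2.596732 × 0.0513 = 0.13321.
CI: 0.3020 ± 0.13321 → (0.169, 0.435).
With 99% confidence, each one-unit increase in alcohol (%) is associated with a change of between 0.169 and 0.435 points in wine quality rating, holding the other predictors fixed.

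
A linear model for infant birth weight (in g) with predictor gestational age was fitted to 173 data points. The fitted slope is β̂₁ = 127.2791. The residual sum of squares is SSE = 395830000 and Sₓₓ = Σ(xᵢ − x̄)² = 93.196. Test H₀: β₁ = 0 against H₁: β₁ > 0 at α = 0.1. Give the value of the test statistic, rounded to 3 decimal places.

t = 0.808

MSE = SSE/(n − 2) = 395830000/171 = 2.3148e+06.
SE(β̂₁) = √(MSE/Sₓₓ) = √(2.3148e+06/93.196) = 157.601.
t = 127.2791 / 157.601 = 0.808.
df = n − 2 = 171.
One-sided p ≈ 0.2102, which is ≥ 0.1, so fail to reject H₀.
The data do not give significant evidence that the true slope on gestational age is positive.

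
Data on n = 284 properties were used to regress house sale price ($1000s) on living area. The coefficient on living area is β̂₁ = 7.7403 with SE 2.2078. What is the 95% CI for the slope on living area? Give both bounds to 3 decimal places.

df = n − 2 = 284 − 2 = 282.
t* = t_{0.025, 282} = 1.968412.
Margin = t* × SE = 1.968412 × 2.2078 = 4.34586.
CI: 7.7403 ± 4.34586 → (3.394, 12.086).
With 95% confidence, each one-unit increase in living area is associated with a change of between 3.394 and 12.086 $1000s in house sale price.

(3.394, 12.086)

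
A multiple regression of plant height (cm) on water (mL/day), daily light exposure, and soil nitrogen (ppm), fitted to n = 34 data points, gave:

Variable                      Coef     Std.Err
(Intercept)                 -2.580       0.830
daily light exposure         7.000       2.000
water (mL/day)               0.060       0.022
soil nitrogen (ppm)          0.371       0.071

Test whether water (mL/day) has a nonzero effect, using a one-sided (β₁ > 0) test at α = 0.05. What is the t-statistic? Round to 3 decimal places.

Read off: b = 0.060, SE = 0.022 for water (mL/day).
H₀: β₁ = 0 vs H₁: β₁ > 0.
t = 0.060 / 0.022 = 2.727.
df = n − k − 1 = 34 − 3 − 1 = 30.
One-sided p ≈ 0.0053, which is < 0.05, so reject H₀.
There is evidence that the true slope on water (mL/day) is positive, holding the other predictors fixed.

t = 2.727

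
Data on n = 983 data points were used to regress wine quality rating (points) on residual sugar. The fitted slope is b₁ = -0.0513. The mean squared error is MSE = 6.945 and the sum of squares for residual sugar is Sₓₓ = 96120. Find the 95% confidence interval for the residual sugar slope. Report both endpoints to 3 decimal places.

SE(b₁) = √(MSE/Sₓₓ) = √(6.945/96120) = 0.0085002.
df = n − 2 = 981.
t* = t_{0.025, 981} = 1.962385.
Margin = t* × SE = 1.962385 × 0.0085002 = 0.01668.
CI: -0.0513 ± 0.01668 → (-0.068, -0.035).
With 95% confidence, each one-unit increase in residual sugar is associated with a change of between -0.068 and -0.035 points in wine quality rating.

(-0.068, -0.035)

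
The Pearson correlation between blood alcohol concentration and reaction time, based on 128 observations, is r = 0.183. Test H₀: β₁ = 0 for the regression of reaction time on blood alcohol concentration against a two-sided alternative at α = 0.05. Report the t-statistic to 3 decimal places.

t = r·√(n − 2)/√(1 − r²) = 0.183·√126/√0.966511 = 2.089.
df = n − 2 = 126.
Two-sided p ≈ 0.0387, which is < 0.05, so reject H₀.
There is evidence of a linear association between blood alcohol concentration and reaction time.

t = 2.089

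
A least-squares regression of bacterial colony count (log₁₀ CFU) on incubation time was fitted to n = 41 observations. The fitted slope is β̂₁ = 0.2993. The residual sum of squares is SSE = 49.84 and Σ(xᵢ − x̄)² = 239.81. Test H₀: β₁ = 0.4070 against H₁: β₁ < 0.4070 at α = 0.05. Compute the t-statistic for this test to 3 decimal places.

MSE = SSE/(n − 2) = 49.84/39 = 1.27795.
SE(β̂₁) = √(MSE/Sₓₓ) = √(1.27795/239.81) = 0.073.
t = (0.2993 − 0.4070) / 0.073 = -1.475.
df = n − 2 = 39.
One-sided p ≈ 0.0741, which is ≥ 0.05, so fail to reject H₀.
The data do not give significant evidence that the true slope on incubation time is below 0.4070 log₁₀ CFU per unit.

t = -1.475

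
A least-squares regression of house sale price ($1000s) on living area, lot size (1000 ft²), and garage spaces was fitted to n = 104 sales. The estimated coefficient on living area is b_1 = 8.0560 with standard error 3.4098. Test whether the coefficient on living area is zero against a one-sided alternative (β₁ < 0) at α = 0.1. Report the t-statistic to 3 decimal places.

H₀: β₁ = 0 vs H₁: β₁ < 0.
t = (b_1 − β₁⁰)/SE = 8.0560 / 3.4098 = 2.363.
df = n − k − 1 = 104 − 3 − 1 = 100.
One-sided p ≈ 0.9900, which is ≥ 0.1, so fail to reject H₀.
The data do not give significant evidence that the true slope on living area is negative, holding the other predictors fixed.

t = 2.363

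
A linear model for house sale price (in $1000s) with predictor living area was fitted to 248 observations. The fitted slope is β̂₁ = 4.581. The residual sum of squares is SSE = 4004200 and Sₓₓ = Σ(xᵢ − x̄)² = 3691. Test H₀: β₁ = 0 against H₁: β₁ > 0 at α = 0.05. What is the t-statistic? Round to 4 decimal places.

t = 2.1814

MSE = SSE/(n − 2) = 4004200/246 = 16277.2.
SE(β̂₁) = √(MSE/Sₓₓ) = √(16277.2/3691) = 2.1.
t = 4.581 / 2.1 = 2.1814.
df = n − 2 = 246.
One-sided p ≈ 0.0150, which is < 0.05, so reject H₀.
There is evidence that the true slope on living area is positive.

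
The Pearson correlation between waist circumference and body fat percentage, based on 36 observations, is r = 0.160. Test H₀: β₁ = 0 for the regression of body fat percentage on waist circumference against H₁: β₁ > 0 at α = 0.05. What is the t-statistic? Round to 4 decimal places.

t = r·√(n − 2)/√(1 − r²) = 0.160·√34/√0.9744 = 0.9451.
df = n − 2 = 34.
One-sided p ≈ 0.1756, which is ≥ 0.05, so fail to reject H₀.
The data do not give significant evidence of a linear association between waist circumference and body fat percentage.

t = 0.9451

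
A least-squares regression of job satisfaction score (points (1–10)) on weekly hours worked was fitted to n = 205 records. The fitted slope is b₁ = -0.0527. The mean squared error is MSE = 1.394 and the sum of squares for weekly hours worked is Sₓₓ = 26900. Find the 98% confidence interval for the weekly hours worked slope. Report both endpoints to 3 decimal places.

SE(b₁) = √(MSE/Sₓₓ) = √(1.394/26900) = 0.00719872.
df = n − 2 = 203.
t* = t_{0.01, 203} = 2.344857.
Margin = t* × SE = 2.344857 × 0.00719872 = 0.01688.
CI: -0.0527 ± 0.01688 → (-0.070, -0.036).
With 98% confidence, each one-unit increase in weekly hours worked is associated with a change of between -0.070 and -0.036 points (1–10) in job satisfaction score.

(-0.070, -0.036)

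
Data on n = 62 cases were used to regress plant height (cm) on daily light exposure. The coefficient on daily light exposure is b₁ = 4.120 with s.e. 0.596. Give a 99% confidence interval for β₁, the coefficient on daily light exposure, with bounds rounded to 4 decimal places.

(2.5345, 5.7055)

df = n − 2 = 62 − 2 = 60.
t* = t_{0.005, 60} = 2.660283.
Margin = t* × SE = 2.660283 × 0.596 = 1.585529.
CI: 4.120 ± 1.585529 → (2.5345, 5.7055).
With 99% confidence, each one-unit increase in daily light exposure is associated with a change of between 2.5345 and 5.7055 cm in plant height.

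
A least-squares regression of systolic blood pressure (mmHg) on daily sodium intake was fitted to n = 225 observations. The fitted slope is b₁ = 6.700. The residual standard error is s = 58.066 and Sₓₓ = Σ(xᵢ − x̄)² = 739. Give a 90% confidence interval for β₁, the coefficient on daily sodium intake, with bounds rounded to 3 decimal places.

(3.172, 10.228)

SE(b₁) = s/√Sₓₓ = 58.066/√739 = 2.13599.
df = n − 2 = 223.
t* = t_{0.05, 223} = 1.651715.
Margin = t* × SE = 1.651715 × 2.13599 = 3.52805.
CI: 6.700 ± 3.52805 → (3.172, 10.228).
With 90% confidence, each one-unit increase in daily sodium intake is associated with a change of between 3.172 and 10.228 mmHg in systolic blood pressure.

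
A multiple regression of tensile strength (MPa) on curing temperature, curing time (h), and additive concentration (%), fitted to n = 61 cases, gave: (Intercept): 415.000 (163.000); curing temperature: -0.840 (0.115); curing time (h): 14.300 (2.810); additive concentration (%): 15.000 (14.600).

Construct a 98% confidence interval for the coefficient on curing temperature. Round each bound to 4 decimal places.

Read off: b = -0.840, SE = 0.115 for curing temperature.
df = n − k − 1 = 61 − 3 − 1 = 57.
t* = t_{0.01, 57} = 2.393568.
Margin = t* × SE = 2.393568 × 0.115 = 0.275260.
CI: -0.840 ± 0.275260 → (-1.1153, -0.5647).

(-1.1153, -0.5647)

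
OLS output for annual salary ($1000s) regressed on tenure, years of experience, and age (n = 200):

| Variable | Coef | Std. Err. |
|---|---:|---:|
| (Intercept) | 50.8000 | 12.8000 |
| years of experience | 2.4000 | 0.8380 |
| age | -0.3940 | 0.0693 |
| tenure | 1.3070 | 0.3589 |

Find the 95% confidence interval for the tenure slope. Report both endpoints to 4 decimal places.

Read off: b = 1.3070, SE = 0.3589 for tenure.
df = n − k − 1 = 200 − 3 − 1 = 196.
t* = t_{0.025, 196} = 1.972141.
Margin = t* × SE = 1.972141 × 0.3589 = 0.707801.
CI: 1.3070 ± 0.707801 → (0.5992, 2.0148).

(0.5992, 2.0148)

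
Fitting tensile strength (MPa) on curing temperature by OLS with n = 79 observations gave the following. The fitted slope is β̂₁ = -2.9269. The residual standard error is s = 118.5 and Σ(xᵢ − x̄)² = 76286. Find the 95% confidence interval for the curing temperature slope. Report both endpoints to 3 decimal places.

SE(β̂₁) = s/√Sₓₓ = 118.5/√76286 = 0.429038.
df = n − 2 = 77.
t* = t_{0.025, 77} = 1.991254.
Margin = t* × SE = 1.991254 × 0.429038 = 0.85432.
CI: -2.9269 ± 0.85432 → (-3.781, -2.073).
With 95% confidence, each one-unit increase in curing temperature is associated with a change of between -3.781 and -2.073 MPa in tensile strength.

(-3.781, -2.073)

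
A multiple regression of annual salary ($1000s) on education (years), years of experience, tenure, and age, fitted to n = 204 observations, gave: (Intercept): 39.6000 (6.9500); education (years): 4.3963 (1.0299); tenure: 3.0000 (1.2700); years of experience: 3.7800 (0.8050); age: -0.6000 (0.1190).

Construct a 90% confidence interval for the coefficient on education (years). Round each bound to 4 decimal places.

(2.6943, 6.0983)

Read off: b = 4.3963, SE = 1.0299 for education (years).
df = n − k − 1 = 204 − 4 − 1 = 199.
t* = t_{0.05, 199} = 1.652547.
Margin = t* × SE = 1.652547 × 1.0299 = 1.701958.
CI: 4.3963 ± 1.701958 → (2.6943, 6.0983).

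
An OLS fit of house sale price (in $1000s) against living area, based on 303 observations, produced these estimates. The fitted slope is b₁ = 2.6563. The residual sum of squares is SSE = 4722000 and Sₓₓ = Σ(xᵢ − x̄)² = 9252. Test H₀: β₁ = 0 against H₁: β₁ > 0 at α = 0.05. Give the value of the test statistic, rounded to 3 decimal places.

MSE = SSE/(n − 2) = 4722000/301 = 15687.7.
SE(b₁) = √(MSE/Sₓₓ) = √(15687.7/9252) = 1.30215.
t = 2.6563 / 1.30215 = 2.040.
df = n − 2 = 301.
One-sided p ≈ 0.0211, which is < 0.05, so reject H₀.
There is evidence that the true slope on living area is positive.

t = 2.040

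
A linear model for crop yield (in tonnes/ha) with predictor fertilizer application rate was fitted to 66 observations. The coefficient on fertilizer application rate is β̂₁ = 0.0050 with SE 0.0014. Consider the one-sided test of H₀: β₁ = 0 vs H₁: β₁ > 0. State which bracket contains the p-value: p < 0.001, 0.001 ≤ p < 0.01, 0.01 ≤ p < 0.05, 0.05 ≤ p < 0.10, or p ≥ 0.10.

p < 0.001

t = 0.0050 / 0.0014 = 3.571.
df = n − 2 = 66 − 2 = 64.
One-sided p = P(T_{64} > t) ≈ 0.0003.
So p < 0.001.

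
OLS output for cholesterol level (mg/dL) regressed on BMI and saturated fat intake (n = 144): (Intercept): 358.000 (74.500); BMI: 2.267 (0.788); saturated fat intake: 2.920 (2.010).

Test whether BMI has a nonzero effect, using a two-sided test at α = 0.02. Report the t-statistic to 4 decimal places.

t = 2.8769

Read off: b = 2.267, SE = 0.788 for BMI.
H₀: β₁ = 0 vs H₁: β₁ ≠ 0.
t = 2.267 / 0.788 = 2.8769.
df = n − k − 1 = 144 − 2 − 1 = 141.
Two-sided p ≈ 0.0046, which is < 0.02, so reject H₀.
There is evidence that BMI is associated with cholesterol level, holding the other predictors fixed.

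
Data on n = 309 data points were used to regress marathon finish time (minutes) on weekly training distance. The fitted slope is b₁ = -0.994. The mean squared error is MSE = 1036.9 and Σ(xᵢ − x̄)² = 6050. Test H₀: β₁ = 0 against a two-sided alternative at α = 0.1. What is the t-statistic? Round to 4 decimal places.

SE(b₁) = √(MSE/Sₓₓ) = √(1036.9/6050) = 0.413991.
t = -0.994 / 0.413991 = -2.4010.
df = n − 2 = 307.
Two-sided p ≈ 0.0169, which is < 0.1, so reject H₀.
There is evidence that weekly training distance is associated with marathon finish time.

t = -2.4010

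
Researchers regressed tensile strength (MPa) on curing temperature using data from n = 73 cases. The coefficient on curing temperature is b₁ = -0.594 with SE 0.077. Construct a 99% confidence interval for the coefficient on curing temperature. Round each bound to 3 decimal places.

df = n − 2 = 73 − 2 = 71.
t* = t_{0.005, 71} = 2.646863.
Margin = t* × SE = 2.646863 × 0.077 = 0.20381.
CI: -0.594 ± 0.20381 → (-0.798, -0.390).
With 99% confidence, each one-unit increase in curing temperature is associated with a change of between -0.798 and -0.390 MPa in tensile strength.

(-0.798, -0.390)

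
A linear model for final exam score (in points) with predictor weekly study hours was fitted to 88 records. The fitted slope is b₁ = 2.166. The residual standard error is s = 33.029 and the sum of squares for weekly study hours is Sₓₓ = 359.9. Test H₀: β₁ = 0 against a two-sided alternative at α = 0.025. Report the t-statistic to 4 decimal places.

t = 1.2441

SE(b₁) = s/√Sₓₓ = 33.029/√359.9 = 1.74102.
t = 2.166 / 1.74102 = 1.2441.
df = n − 2 = 86.
Two-sided p ≈ 0.2168, which is ≥ 0.025, so fail to reject H₀.
The data do not give significant evidence of an association between weekly study hours and final exam score.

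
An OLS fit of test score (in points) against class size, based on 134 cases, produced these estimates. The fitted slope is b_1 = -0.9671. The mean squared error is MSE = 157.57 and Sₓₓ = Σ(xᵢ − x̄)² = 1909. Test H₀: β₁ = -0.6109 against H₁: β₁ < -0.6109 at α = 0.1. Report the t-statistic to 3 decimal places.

t = -1.240

SE(b_1) = √(MSE/Sₓₓ) = √(157.57/1909) = 0.287299.
t = (-0.9671 − (-0.6109)) / 0.287299 = -1.240.
df = n − 2 = 132.
One-sided p ≈ 0.1086, which is ≥ 0.1, so fail to reject H₀.
The data do not give significant evidence that the true slope on class size is below -0.6109 points per unit.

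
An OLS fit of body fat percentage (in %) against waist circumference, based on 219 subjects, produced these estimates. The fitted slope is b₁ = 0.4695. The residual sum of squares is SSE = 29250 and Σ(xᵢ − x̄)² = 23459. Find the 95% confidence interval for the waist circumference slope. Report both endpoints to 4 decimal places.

MSE = SSE/(n − 2) = 29250/217 = 134.793.
SE(b₁) = √(MSE/Sₓₓ) = √(134.793/23459) = 0.0758016.
df = n − 2 = 217.
t* = t_{0.025, 217} = 1.970956.
Margin = t* × SE = 1.970956 × 0.0758016 = 0.149402.
CI: 0.4695 ± 0.149402 → (0.3201, 0.6189).
With 95% confidence, each one-unit increase in waist circumference is associated with a change of between 0.3201 and 0.6189 % in body fat percentage.

(0.3201, 0.6189)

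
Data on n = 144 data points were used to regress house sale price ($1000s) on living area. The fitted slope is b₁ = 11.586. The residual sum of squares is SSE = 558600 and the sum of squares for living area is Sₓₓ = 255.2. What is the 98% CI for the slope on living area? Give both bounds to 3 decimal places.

(2.348, 20.824)

MSE = SSE/(n − 2) = 558600/142 = 3933.8.
SE(b₁) = √(MSE/Sₓₓ) = √(3933.8/255.2) = 3.92614.
df = n − 2 = 142.
t* = t_{0.01, 142} = 2.352895.
Margin = t* × SE = 2.352895 × 3.92614 = 9.23780.
CI: 11.586 ± 9.23780 → (2.348, 20.824).
With 98% confidence, each one-unit increase in living area is associated with a change of between 2.348 and 20.824 $1000s in house sale price.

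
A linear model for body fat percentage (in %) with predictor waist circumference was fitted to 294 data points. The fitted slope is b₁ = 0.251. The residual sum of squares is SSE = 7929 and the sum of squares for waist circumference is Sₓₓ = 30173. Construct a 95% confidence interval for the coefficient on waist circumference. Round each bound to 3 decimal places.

MSE = SSE/(n − 2) = 7929/292 = 27.1541.
SE(b₁) = √(MSE/Sₓₓ) = √(27.1541/30173) = 0.0299991.
df = n − 2 = 292.
t* = t_{0.025, 292} = 1.968121.
Margin = t* × SE = 1.968121 × 0.0299991 = 0.05904.
CI: 0.251 ± 0.05904 → (0.192, 0.310).
With 95% confidence, each one-unit increase in waist circumference is associated with a change of between 0.192 and 0.310 % in body fat percentage.

(0.192, 0.310)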